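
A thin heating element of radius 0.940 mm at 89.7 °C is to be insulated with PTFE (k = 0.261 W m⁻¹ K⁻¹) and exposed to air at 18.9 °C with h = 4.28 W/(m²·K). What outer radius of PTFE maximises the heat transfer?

r_cr = 6.10 cm

For a cylinder, r_cr = k_ins/h = 0.261/4.28 = 0.0610 m = 6.10 cm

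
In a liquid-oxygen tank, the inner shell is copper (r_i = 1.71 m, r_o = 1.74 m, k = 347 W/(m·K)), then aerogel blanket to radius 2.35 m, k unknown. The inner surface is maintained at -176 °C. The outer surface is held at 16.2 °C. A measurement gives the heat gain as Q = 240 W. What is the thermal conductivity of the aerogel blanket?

ΣR = ΔT/Q = |-176 − 16.2|/240 = 0.8008 K/W
Known resistances:
  R_copper = (1/1.71 − 1/1.74)/(4πk) = 0.01008/(4π·347) = 2.312×10^-6 K/W
R_aerogel blanket = ΣR − ΣR_known = 0.8008 − 2.312×10^-6 = 0.8008 K/W
(1/r₁−1/r₂)/(4πk) = 0.8008 ⇒ k = 0.1492/(4π·0.8008) = 0.0148 W/m·K

k = 0.0148 W/m·K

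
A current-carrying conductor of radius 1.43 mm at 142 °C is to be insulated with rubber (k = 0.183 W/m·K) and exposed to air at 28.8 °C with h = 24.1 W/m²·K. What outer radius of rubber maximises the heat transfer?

For a cylinder, r_cr = k_ins/h = 0.183/24.1 = 0.00759 m = 0.759 cm

r_cr = 0.759 cm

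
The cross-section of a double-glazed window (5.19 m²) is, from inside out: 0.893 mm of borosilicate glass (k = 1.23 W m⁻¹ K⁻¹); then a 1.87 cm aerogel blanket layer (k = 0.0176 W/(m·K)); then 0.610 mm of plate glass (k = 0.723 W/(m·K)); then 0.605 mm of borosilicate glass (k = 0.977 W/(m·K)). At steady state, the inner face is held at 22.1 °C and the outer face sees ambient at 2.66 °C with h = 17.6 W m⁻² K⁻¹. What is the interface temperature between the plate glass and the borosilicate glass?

Treat each layer as a resistance in series:
  R_borosilicate glass = L/(kA) = 8.93×10^-4/(1.23·5.19) = 1.399×10^-4 K/W
  R_aerogel blanket = L/(kA) = 0.0187/(0.0176·5.19) = 0.2047 K/W
  R_plate glass = L/(kA) = 6.10×10^-4/(0.723·5.19) = 1.626×10^-4 K/W
  R_borosilicate glass = L/(kA) = 6.05×10^-4/(0.977·5.19) = 1.193×10^-4 K/W
  R_conv,out = 1/(hA) = 1/(17.6·5.19) = 0.01095 K/W
ΣR = 1.399×10^-4 + 0.2047 + 1.626×10^-4 + 1.193×10^-4 + 0.01095 = 0.2161 K/W
Q = ΔT/ΣR = (22.1 °C − 2.66 °C)/0.2161 = 89.96 W
From the inner boundary to the plate glass/borosilicate glass interface, ΣR_partial = 0.2050 K/W.
T_interface = T_in − Q·ΣR_partial = 22.1 °C − (89.96)(0.2050) = 3.66 °C

T = 3.66 °C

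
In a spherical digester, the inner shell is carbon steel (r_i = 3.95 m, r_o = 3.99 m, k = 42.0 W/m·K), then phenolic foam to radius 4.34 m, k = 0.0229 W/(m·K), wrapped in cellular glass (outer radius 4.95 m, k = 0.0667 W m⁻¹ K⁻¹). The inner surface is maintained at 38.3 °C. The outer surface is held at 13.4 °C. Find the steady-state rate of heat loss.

Q = 239 W

Series thermal resistances, inner to outer:
  R_carbon steel = (1/3.95 − 1/3.99)/(4πk) = 0.002538/(4π·42.0) = 4.809×10^-6 K/W
  R_phenolic foam = (1/3.99 − 1/4.34)/(4πk) = 0.02021/(4π·0.0229) = 0.07024 K/W
  R_cellular glass = (1/4.34 − 1/4.95)/(4πk) = 0.02839/(4π·0.0667) = 0.03388 K/W
ΣR = 4.809×10^-6 + 0.07024 + 0.03388 = 0.1041 K/W
Q = ΔT/ΣR = (38.3 °C − 13.4 °C)/0.1041 = 239 W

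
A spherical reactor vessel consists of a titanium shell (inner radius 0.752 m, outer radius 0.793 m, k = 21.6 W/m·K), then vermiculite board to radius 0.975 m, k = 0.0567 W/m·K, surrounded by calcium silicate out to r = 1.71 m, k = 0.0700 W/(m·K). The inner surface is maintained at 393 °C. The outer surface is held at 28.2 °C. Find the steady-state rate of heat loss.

Treat each layer as a resistance in series:
  R_titanium = (1/0.752 − 1/0.793)/(4πk) = 0.06875/(4π·21.6) = 2.533×10^-4 K/W
  R_vermiculite board = (1/0.793 − 1/0.975)/(4πk) = 0.2354/(4π·0.0567) = 0.3304 K/W
  R_calcium silicate = (1/0.975 − 1/1.71)/(4πk) = 0.4408/(4π·0.0700) = 0.5012 K/W
ΣR = 2.533×10^-4 + 0.3304 + 0.5012 = 0.8319 K/W
Q = ΔT/ΣR = (393 °C − 28.2 °C)/0.8319 = 439 W

Q = 439 W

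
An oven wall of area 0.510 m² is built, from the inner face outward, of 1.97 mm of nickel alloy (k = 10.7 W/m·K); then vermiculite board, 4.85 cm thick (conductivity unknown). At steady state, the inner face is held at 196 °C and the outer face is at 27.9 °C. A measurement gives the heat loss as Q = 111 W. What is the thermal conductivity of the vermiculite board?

k = 0.0628 W/m·K

ΣR = ΔT/Q = |196 − 27.9|/111 = 1.514 K/W
Known resistances:
  R_nickel alloy = L/(kA) = 0.00197/(10.7·0.510) = 3.610×10^-4 K/W
R_vermiculite board = ΣR − ΣR_known = 1.514 − 3.610×10^-4 = 1.514 K/W
L/(kA) = 1.514 ⇒ k = 0.0485/(1.514·0.510) = 0.0628 W/m·K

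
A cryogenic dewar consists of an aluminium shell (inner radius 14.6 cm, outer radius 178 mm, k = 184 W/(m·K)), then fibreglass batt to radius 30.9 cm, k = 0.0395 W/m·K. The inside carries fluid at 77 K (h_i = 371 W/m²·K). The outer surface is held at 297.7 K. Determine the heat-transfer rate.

Q = 45.9 W

Resistance network (inner→outer):
  R_conv,in = 1/(4πr²h) = 1/(4π·0.146²·371) = 0.01006 K/W
  R_aluminium = (1/0.146 − 1/0.178)/(4πk) = 1.231/(4π·184) = 5.325×10^-4 K/W
  R_fibreglass batt = (1/0.178 − 1/0.309)/(4πk) = 2.382/(4π·0.0395) = 4.798 K/W
ΣR = 0.01006 + 5.325×10^-4 + 4.798 = 4.809 K/W
Q = ΔT/ΣR = (77 K − 297.7 K)/4.809 = -45.9 W
(Negative Q ⇒ heat flows inward; heat gain = 45.9 W.)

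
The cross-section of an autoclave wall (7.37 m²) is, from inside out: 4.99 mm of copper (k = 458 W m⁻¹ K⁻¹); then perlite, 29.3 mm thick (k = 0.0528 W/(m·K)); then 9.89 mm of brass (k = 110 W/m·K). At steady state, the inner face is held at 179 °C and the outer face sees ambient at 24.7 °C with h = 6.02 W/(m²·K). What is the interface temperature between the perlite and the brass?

T = 60.3 °C

Treat each layer as a resistance in series:
  R_copper = L/(kA) = 0.00499/(458·7.37) = 1.478×10^-6 K/W
  R_perlite = L/(kA) = 0.0293/(0.0528·7.37) = 0.07530 K/W
  R_brass = L/(kA) = 0.00989/(110·7.37) = 1.220×10^-5 K/W
  R_conv,out = 1/(hA) = 1/(6.02·7.37) = 0.02254 K/W
ΣR = 1.478×10^-6 + 0.07530 + 1.220×10^-5 + 0.02254 = 0.09785 K/W
Q = ΔT/ΣR = (179 °C − 24.7 °C)/0.09785 = 1577 W
From the inner boundary to the perlite/brass interface, ΣR_partial = 0.07530 K/W.
T_interface = T_in − Q·ΣR_partial = 179 °C − (1577)(0.07530) = 60.3 °C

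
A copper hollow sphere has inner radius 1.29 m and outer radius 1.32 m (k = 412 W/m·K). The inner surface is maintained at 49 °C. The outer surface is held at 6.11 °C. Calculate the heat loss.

Q = 12600 kW

Q = 4πk·ΔT/(1/r₁ − 1/r₂) = 4π × 412 × 42.89 / (1/1.29 − 1/1.32) = 1.26×10^7 W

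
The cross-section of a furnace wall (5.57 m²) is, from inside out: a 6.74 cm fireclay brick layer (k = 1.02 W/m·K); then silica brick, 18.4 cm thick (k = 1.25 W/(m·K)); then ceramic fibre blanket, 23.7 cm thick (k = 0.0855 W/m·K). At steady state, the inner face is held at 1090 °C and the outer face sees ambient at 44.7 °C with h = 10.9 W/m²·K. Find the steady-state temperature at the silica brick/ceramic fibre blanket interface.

T = 1018 °C

Treat each layer as a resistance in series:
  R_fireclay brick = L/(kA) = 0.0674/(1.02·5.57) = 0.01186 K/W
  R_silica brick = L/(kA) = 0.184/(1.25·5.57) = 0.02643 K/W
  R_ceramic fibre blanket = L/(kA) = 0.237/(0.0855·5.57) = 0.4977 K/W
  R_conv,out = 1/(hA) = 1/(10.9·5.57) = 0.01647 K/W
ΣR = 0.01186 + 0.02643 + 0.4977 + 0.01647 = 0.5525 K/W
Q = ΔT/ΣR = (1090 °C − 44.7 °C)/0.5525 = 1892 W
From the inner boundary to the silica brick/ceramic fibre blanket interface, ΣR_partial = 0.03829 K/W.
T_interface = T_in − Q·ΣR_partial = 1090 °C − (1892)(0.03829) = 1018 °C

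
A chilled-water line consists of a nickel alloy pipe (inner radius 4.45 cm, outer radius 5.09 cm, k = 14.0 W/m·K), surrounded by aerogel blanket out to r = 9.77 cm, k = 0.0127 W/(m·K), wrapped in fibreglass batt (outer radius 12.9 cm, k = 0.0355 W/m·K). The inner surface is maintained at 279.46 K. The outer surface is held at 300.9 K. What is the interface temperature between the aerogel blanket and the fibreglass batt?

Series thermal resistances, inner to outer:
  R'_nickel alloy = ln(0.0509/0.0445)/(2πk) = 0.1344/(2π·14.0) = 0.001528 m·K/W
  R'_aerogel blanket = ln(0.0977/0.0509)/(2πk) = 0.6520/(2π·0.0127) = 8.171 m·K/W
  R'_fibreglass batt = ln(0.129/0.0977)/(2πk) = 0.2779/(2π·0.0355) = 1.246 m·K/W
ΣR = 0.001528 + 8.171 + 1.246 = 9.419 m·K/W
Q' = ΔT/ΣR = (279.46 K − 300.9 K)/9.419 = -2.276 W/m
From the inner boundary to the aerogel blanket/fibreglass batt interface, ΣR_partial = 8.173 m·K/W.
T_interface = T_in − Q'·ΣR_partial = 279.46 K − (-2.276)(8.173) = 298.1 K

T = 298.1 K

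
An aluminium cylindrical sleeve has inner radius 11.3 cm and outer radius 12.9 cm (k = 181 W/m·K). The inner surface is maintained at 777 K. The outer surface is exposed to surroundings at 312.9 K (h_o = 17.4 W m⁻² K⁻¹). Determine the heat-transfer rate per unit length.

Series thermal resistances, inner to outer:
  R'_aluminium = ln(0.129/0.113)/(2πk) = 0.1324/(2π·181) = 1.164×10^-4 m·K/W
  R'_conv,out = 1/(2πr h) = 1/(2π·0.129·17.4) = 0.07091 m·K/W
ΣR = 1.164×10^-4 + 0.07091 = 0.07103 m·K/W
Q' = ΔT/ΣR = (777 K − 312.9 K)/0.07103 = 6530 W/m

Q' = 6.53 kW/m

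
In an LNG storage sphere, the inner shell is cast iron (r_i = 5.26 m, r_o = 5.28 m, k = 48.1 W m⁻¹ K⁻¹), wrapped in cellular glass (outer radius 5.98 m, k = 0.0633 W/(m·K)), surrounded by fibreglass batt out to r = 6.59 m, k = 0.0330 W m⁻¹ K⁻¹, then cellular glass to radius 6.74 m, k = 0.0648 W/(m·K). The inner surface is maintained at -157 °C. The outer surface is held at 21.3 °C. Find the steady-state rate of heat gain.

Q = 2.57 kW

Resistance network (inner→outer):
  R_cast iron = (1/5.26 − 1/5.28)/(4πk) = 7.201×10^-4/(4π·48.1) = 1.191×10^-6 K/W
  R_cellular glass = (1/5.28 − 1/5.98)/(4πk) = 0.02217/(4π·0.0633) = 0.02787 K/W
  R_fibreglass batt = (1/5.98 − 1/6.59)/(4πk) = 0.01548/(4π·0.0330) = 0.03733 K/W
  R_cellular glass = (1/6.59 − 1/6.74)/(4πk) = 0.003377/(4π·0.0648) = 0.004147 K/W
ΣR = 1.191×10^-6 + 0.02787 + 0.03733 + 0.004147 = 0.06935 K/W
Q = ΔT/ΣR = (-157 °C − 21.3 °C)/0.06935 = -2570 W
(Negative Q ⇒ heat flows inward; heat gain = 2570 W.)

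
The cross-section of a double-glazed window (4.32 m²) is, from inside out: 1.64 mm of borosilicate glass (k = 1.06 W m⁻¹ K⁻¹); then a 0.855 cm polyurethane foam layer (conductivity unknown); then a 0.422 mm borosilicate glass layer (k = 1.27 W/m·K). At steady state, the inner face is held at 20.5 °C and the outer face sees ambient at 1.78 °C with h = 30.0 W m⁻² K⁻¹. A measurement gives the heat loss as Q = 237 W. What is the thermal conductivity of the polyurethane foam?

ΣR = ΔT/Q = |20.5 − 1.78|/237 = 0.07899 K/W
Known resistances:
  R_borosilicate glass = L/(kA) = 0.00164/(1.06·4.32) = 3.581×10^-4 K/W
  R_borosilicate glass = L/(kA) = 4.22×10^-4/(1.27·4.32) = 7.692×10^-5 K/W
  R_conv,out = 1/(hA) = 1/(30.0·4.32) = 0.007716 K/W
R_polyurethane foam = ΣR − ΣR_known = 0.07899 − 0.008151 = 0.07084 K/W
L/(kA) = 0.07084 ⇒ k = 0.00855/(0.07084·4.32) = 0.0279 W/m·K

k = 0.0279 W/m·K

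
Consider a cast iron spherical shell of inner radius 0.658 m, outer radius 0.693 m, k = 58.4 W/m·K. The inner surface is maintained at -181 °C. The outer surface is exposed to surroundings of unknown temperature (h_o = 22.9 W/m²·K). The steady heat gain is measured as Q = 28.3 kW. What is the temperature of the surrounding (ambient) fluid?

Series resistances:
  R_cast iron = (1/0.658 − 1/0.693)/(4πk) = 0.07676/(4π·58.4) = 1.046×10^-4 K/W
  R_conv,out = 1/(4πr²h) = 1/(4π·0.693²·22.9) = 0.007236 K/W
ΣR = 0.007340 K/W
ΔT = Q·ΣR = 28300 × 0.007340 = 207.7 K
Heat flows inward, so T_out = T_in + ΔT = -181 + 207.7 = 26.7 °C

T_out = 26.7 °C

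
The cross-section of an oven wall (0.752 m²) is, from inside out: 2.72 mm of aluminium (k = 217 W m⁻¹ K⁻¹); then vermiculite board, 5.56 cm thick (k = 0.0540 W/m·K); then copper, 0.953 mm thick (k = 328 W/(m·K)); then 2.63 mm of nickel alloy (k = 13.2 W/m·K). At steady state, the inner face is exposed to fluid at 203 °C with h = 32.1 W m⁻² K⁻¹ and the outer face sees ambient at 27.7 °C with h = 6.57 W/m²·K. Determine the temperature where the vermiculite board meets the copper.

T = 49.7 °C

Resistance network (inner→outer):
  R_conv,in = 1/(hA) = 1/(32.1·0.752) = 0.04143 K/W
  R_aluminium = L/(kA) = 0.00272/(217·0.752) = 1.667×10^-5 K/W
  R_vermiculite board = L/(kA) = 0.0556/(0.0540·0.752) = 1.369 K/W
  R_copper = L/(kA) = 9.53×10^-4/(328·0.752) = 3.864×10^-6 K/W
  R_nickel alloy = L/(kA) = 0.00263/(13.2·0.752) = 2.650×10^-4 K/W
  R_conv,out = 1/(hA) = 1/(6.57·0.752) = 0.2024 K/W
ΣR = 0.04143 + 1.667×10^-5 + 1.369 + 3.864×10^-6 + 2.650×10^-4 + 0.2024 = 1.613 K/W
Q = ΔT/ΣR = (203 °C − 27.7 °C)/1.613 = 108.7 W
From the inner boundary to the vermiculite board/copper interface, ΣR_partial = 1.410 K/W.
T_interface = T_in − Q·ΣR_partial = 203 °C − (108.7)(1.410) = 49.7 °C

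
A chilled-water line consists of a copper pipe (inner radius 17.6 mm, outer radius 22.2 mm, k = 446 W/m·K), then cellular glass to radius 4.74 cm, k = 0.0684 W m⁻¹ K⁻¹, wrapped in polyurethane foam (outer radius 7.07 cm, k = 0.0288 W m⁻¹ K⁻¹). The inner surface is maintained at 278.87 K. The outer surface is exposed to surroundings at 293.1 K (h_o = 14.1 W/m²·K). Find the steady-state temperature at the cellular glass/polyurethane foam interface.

Series thermal resistances, inner to outer:
  R'_copper = ln(0.0222/0.0176)/(2πk) = 0.2322/(2π·446) = 8.286×10^-5 m·K/W
  R'_cellular glass = ln(0.0474/0.0222)/(2πk) = 0.7585/(2π·0.0684) = 1.765 m·K/W
  R'_polyurethane foam = ln(0.0707/0.0474)/(2πk) = 0.3998/(2π·0.0288) = 2.210 m·K/W
  R'_conv,out = 1/(2πr h) = 1/(2π·0.0707·14.1) = 0.1597 m·K/W
ΣR = 8.286×10^-5 + 1.765 + 2.210 + 0.1597 = 4.135 m·K/W
Q' = ΔT/ΣR = (278.87 K − 293.1 K)/4.135 = -3.441 W/m
From the inner boundary to the cellular glass/polyurethane foam interface, ΣR_partial = 1.765 m·K/W.
T_interface = T_in − Q'·ΣR_partial = 278.87 K − (-3.441)(1.765) = 284.9 K

T = 284.9 K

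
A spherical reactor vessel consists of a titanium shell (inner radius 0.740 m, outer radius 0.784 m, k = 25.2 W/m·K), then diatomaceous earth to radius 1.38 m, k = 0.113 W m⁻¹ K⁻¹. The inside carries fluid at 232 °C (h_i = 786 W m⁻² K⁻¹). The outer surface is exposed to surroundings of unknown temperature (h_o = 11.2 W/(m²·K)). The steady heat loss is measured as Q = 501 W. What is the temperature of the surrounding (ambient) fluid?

Sum the resistances:
  R_conv,in = 1/(4πr²h) = 1/(4π·0.740²·786) = 1.849×10^-4 K/W
  R_titanium = (1/0.740 − 1/0.784)/(4πk) = 0.07584/(4π·25.2) = 2.395×10^-4 K/W
  R_diatomaceous earth = (1/0.784 − 1/1.38)/(4πk) = 0.5509/(4π·0.113) = 0.3879 K/W
  R_conv,out = 1/(4πr²h) = 1/(4π·1.38²·11.2) = 0.003731 K/W
ΣR = 0.3921 K/W
ΔT = Q·ΣR = 501 × 0.3921 = 196.4 K
Heat flows outward, so T_out = T_in − ΔT = 232 − 196.4 = 35.6 °C

T_out = 35.6 °C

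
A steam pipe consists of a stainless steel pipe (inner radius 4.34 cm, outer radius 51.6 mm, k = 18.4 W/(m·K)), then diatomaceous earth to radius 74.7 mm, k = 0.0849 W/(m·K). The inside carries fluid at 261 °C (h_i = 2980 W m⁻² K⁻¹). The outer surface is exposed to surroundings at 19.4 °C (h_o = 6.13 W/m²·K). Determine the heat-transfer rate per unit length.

Treat each layer as a resistance in series:
  R'_conv,in = 1/(2πr h) = 1/(2π·0.0434·2980) = 0.001231 m·K/W
  R'_stainless steel = ln(0.0516/0.0434)/(2πk) = 0.1731/(2π·18.4) = 0.001497 m·K/W
  R'_diatomaceous earth = ln(0.0747/0.0516)/(2πk) = 0.3700/(2π·0.0849) = 0.6935 m·K/W
  R'_conv,out = 1/(2πr h) = 1/(2π·0.0747·6.13) = 0.3476 m·K/W
ΣR = 0.001231 + 0.001497 + 0.6935 + 0.3476 = 1.044 m·K/W
Q' = ΔT/ΣR = (261 °C − 19.4 °C)/1.044 = 231 W/m

Q' = 231 W/m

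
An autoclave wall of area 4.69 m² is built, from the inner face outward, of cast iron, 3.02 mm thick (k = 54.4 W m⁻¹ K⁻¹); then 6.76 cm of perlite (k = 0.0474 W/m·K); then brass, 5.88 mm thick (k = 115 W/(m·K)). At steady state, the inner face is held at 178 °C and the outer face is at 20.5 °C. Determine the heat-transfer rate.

Q = 518 W

Treat each layer as a resistance in series:
  R_cast iron = L/(kA) = 0.00302/(54.4·4.69) = 1.184×10^-5 K/W
  R_perlite = L/(kA) = 0.0676/(0.0474·4.69) = 0.3041 K/W
  R_brass = L/(kA) = 0.00588/(115·4.69) = 1.090×10^-5 K/W
ΣR = 1.184×10^-5 + 0.3041 + 1.090×10^-5 = 0.3041 K/W
Q = ΔT/ΣR = (178 °C − 20.5 °C)/0.3041 = 518 W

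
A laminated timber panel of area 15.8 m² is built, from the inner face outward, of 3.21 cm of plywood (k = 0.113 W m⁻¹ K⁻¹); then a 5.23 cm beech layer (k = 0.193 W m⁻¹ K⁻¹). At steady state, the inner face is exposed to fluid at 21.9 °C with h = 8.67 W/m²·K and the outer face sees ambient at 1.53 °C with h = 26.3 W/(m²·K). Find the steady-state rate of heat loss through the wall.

Q = 454 W

Treat each layer as a resistance in series:
  R_conv,in = 1/(hA) = 1/(8.67·15.8) = 0.007300 K/W
  R_plywood = L/(kA) = 0.0321/(0.113·15.8) = 0.01798 K/W
  R_beech = L/(kA) = 0.0523/(0.193·15.8) = 0.01715 K/W
  R_conv,out = 1/(hA) = 1/(26.3·15.8) = 0.002407 K/W
ΣR = 0.007300 + 0.01798 + 0.01715 + 0.002407 = 0.04484 K/W
Q = ΔT/ΣR = (21.9 °C − 1.53 °C)/0.04484 = 454 W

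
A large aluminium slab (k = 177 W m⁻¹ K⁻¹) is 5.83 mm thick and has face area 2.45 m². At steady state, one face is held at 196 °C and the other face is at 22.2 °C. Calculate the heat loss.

Q = kA·ΔT/L = 177 × 2.45 × |196 °C − 22.2 °C| / 0.00583 = 1.29×10^7 W

Q = 12900 kW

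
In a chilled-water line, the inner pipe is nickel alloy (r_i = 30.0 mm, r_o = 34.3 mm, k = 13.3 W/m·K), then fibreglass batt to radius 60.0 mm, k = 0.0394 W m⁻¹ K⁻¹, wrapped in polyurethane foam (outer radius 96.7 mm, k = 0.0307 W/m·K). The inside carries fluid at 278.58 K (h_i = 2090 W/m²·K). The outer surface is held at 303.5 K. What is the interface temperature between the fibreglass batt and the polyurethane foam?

Series thermal resistances, inner to outer:
  R'_conv,in = 1/(2πr h) = 1/(2π·0.0300·2090) = 0.002538 m·K/W
  R'_nickel alloy = ln(0.0343/0.0300)/(2πk) = 0.1339/(2π·13.3) = 0.001603 m·K/W
  R'_fibreglass batt = ln(0.0600/0.0343)/(2πk) = 0.5592/(2π·0.0394) = 2.259 m·K/W
  R'_polyurethane foam = ln(0.0967/0.0600)/(2πk) = 0.4773/(2π·0.0307) = 2.474 m·K/W
ΣR = 0.002538 + 0.001603 + 2.259 + 2.474 = 4.737 m·K/W
Q' = ΔT/ΣR = (278.58 K − 303.5 K)/4.737 = -5.261 W/m
From the inner boundary to the fibreglass batt/polyurethane foam interface, ΣR_partial = 2.263 m·K/W.
T_interface = T_in − Q'·ΣR_partial = 278.58 K − (-5.261)(2.263) = 290.5 K

T = 290.5 K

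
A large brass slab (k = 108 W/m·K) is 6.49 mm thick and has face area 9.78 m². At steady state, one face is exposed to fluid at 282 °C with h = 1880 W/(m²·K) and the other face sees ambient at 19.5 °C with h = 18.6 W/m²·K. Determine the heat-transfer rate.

Resistance network (inner→outer):
  R_conv,in = 1/(hA) = 1/(1880·9.78) = 5.439×10^-5 K/W
  R_brass = L/(kA) = 0.00649/(108·9.78) = 6.144×10^-6 K/W
  R_conv,out = 1/(hA) = 1/(18.6·9.78) = 0.005497 K/W
ΣR = 5.439×10^-5 + 6.144×10^-6 + 0.005497 = 0.005558 K/W
Q = ΔT/ΣR = (282 °C − 19.5 °C)/0.005558 = 47200 W

Q = 47200 W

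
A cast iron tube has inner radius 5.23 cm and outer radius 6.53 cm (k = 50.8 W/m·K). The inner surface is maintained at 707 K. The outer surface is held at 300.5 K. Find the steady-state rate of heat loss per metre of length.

Q' = 5.84×10^5 W/m

Q' = 2πk·ΔT/ln(r₂/r₁) = 2π × 50.8 × 406.5 / ln(0.0653/0.0523) = 5.84×10^5 W/m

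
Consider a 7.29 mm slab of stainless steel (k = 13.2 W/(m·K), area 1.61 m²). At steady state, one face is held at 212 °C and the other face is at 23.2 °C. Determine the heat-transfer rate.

Q = kA·ΔT/L = 13.2 × 1.61 × |212 °C − 23.2 °C| / 0.00729 = 5.50×10^5 W

Q = 5.50×10^5 W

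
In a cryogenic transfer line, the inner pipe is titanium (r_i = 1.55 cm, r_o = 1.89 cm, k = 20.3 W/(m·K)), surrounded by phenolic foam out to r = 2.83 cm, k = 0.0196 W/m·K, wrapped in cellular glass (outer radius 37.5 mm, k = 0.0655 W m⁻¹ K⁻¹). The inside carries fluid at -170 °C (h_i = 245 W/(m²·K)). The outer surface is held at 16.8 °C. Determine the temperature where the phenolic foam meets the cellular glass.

T = -15.1 °C

Series thermal resistances, inner to outer:
  R'_conv,in = 1/(2πr h) = 1/(2π·0.0155·245) = 0.04191 m·K/W
  R'_titanium = ln(0.0189/0.0155)/(2πk) = 0.1983/(2π·20.3) = 0.001555 m·K/W
  R'_phenolic foam = ln(0.0283/0.0189)/(2πk) = 0.4037/(2π·0.0196) = 3.278 m·K/W
  R'_cellular glass = ln(0.0375/0.0283)/(2πk) = 0.2815/(2π·0.0655) = 0.6840 m·K/W
ΣR = 0.04191 + 0.001555 + 3.278 + 0.6840 = 4.005 m·K/W
Q' = ΔT/ΣR = (-170 °C − 16.8 °C)/4.005 = -46.64 W/m
From the inner boundary to the phenolic foam/cellular glass interface, ΣR_partial = 3.321 m·K/W.
T_interface = T_in − Q'·ΣR_partial = -170 °C − (-46.64)(3.321) = -15.1 °C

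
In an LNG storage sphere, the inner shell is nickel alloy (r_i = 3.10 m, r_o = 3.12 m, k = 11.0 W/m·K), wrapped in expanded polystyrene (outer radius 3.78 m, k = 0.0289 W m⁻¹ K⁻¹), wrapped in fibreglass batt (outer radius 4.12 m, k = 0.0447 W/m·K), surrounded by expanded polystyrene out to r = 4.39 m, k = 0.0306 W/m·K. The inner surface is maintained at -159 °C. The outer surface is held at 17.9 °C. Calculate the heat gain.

Treat each layer as a resistance in series:
  R_nickel alloy = (1/3.10 − 1/3.12)/(4πk) = 0.002068/(4π·11.0) = 1.496×10^-5 K/W
  R_expanded polystyrene = (1/3.12 − 1/3.78)/(4πk) = 0.05596/(4π·0.0289) = 0.1541 K/W
  R_fibreglass batt = (1/3.78 − 1/4.12)/(4πk) = 0.02183/(4π·0.0447) = 0.03887 K/W
  R_expanded polystyrene = (1/4.12 − 1/4.39)/(4πk) = 0.01493/(4π·0.0306) = 0.03882 K/W
ΣR = 1.496×10^-5 + 0.1541 + 0.03887 + 0.03882 = 0.2318 K/W
Q = ΔT/ΣR = (-159 °C − 17.9 °C)/0.2318 = -763 W
(Negative Q ⇒ heat flows inward; heat gain = 763 W.)

Q = 763 W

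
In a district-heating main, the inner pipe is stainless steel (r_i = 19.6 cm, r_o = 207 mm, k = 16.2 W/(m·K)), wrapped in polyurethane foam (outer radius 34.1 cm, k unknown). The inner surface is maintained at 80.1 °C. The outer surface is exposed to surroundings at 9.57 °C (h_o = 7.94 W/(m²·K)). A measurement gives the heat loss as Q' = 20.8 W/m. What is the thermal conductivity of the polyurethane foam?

k = 0.0238 W/m·K

ΣR = ΔT/Q' = |80.1 − 9.57|/20.8 = 3.391 m·K/W
Known resistances:
  R'_stainless steel = ln(0.207/0.196)/(2πk) = 0.05460/(2π·16.2) = 5.365×10^-4 m·K/W
  R'_conv,out = 1/(2πr h) = 1/(2π·0.341·7.94) = 0.05878 m·K/W
R_polyurethane foam = ΣR − ΣR_known = 3.391 − 0.05932 = 3.332 m·K/W
ln(r₂/r₁)/(2πk) = 3.332 ⇒ k = 0.4992/(2π·3.332) = 0.0238 W/m·K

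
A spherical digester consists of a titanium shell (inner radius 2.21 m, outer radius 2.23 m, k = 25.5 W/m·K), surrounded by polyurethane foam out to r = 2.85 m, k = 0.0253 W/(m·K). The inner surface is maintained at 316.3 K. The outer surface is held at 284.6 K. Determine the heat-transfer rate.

Treat each layer as a resistance in series:
  R_titanium = (1/2.21 − 1/2.23)/(4πk) = 0.004058/(4π·25.5) = 1.266×10^-5 K/W
  R_polyurethane foam = (1/2.23 − 1/2.85)/(4πk) = 0.09755/(4π·0.0253) = 0.3068 K/W
ΣR = 1.266×10^-5 + 0.3068 = 0.3068 K/W
Q = ΔT/ΣR = (316.3 K − 284.6 K)/0.3068 = 103 W

Q = 103 W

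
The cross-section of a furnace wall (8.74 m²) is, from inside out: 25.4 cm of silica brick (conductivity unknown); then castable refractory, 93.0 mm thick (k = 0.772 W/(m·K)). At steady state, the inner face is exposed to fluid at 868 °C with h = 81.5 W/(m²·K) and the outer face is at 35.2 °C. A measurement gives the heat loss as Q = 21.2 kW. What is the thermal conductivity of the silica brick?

ΣR = ΔT/Q = |868 − 35.2|/21200 = 0.03928 K/W
Known resistances:
  R_conv,in = 1/(hA) = 1/(81.5·8.74) = 0.001404 K/W
  R_castable refractory = L/(kA) = 0.0930/(0.772·8.74) = 0.01378 K/W
R_silica brick = ΣR − ΣR_known = 0.03928 − 0.01518 = 0.02410 K/W
L/(kA) = 0.02410 ⇒ k = 0.254/(0.02410·8.74) = 1.21 W/m·K

k = 1.21 W/m·K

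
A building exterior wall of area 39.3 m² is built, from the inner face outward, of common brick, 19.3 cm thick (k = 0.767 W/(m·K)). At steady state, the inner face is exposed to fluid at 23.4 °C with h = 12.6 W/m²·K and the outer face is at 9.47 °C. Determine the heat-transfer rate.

Q = 1650 W

Series thermal resistances, inner to outer:
  R_conv,in = 1/(hA) = 1/(12.6·39.3) = 0.002019 K/W
  R_common brick = L/(kA) = 0.193/(0.767·39.3) = 0.006403 K/W
ΣR = 0.002019 + 0.006403 = 0.008422 K/W
Q = ΔT/ΣR = (23.4 °C − 9.47 °C)/0.008422 = 1650 W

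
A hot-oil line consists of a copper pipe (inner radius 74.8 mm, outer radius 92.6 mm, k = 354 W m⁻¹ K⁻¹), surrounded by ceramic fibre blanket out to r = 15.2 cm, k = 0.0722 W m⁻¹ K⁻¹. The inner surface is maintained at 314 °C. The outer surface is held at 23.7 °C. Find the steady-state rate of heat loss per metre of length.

Series thermal resistances, inner to outer:
  R'_copper = ln(0.0926/0.0748)/(2πk) = 0.2135/(2π·354) = 9.597×10^-5 m·K/W
  R'_ceramic fibre blanket = ln(0.152/0.0926)/(2πk) = 0.4956/(2π·0.0722) = 1.092 m·K/W
ΣR = 9.597×10^-5 + 1.092 = 1.092 m·K/W
Q' = ΔT/ΣR = (314 °C − 23.7 °C)/1.092 = 266 W/m

Q' = 266 W/m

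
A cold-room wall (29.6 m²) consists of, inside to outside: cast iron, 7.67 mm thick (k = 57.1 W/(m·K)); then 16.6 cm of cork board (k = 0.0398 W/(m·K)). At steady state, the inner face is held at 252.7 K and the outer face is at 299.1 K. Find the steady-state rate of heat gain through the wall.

Q = 329 W

Treat each layer as a resistance in series:
  R_cast iron = L/(kA) = 0.00767/(57.1·29.6) = 4.538×10^-6 K/W
  R_cork board = L/(kA) = 0.166/(0.0398·29.6) = 0.1409 K/W
ΣR = 4.538×10^-6 + 0.1409 = 0.1409 K/W
Q = ΔT/ΣR = (252.7 K − 299.1 K)/0.1409 = -329 W
(Negative Q ⇒ heat flows inward; heat gain = 329 W.)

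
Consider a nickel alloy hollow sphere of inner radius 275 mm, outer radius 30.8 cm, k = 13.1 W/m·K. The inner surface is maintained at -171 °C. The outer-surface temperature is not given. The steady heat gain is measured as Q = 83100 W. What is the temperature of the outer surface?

Series resistances:
  R_nickel alloy = (1/0.275 − 1/0.308)/(4πk) = 0.3896/(4π·13.1) = 0.002367 K/W
ΣR = 0.002367 K/W
ΔT = Q·ΣR = 83100 × 0.002367 = 196.7 K
Heat flows inward, so T_out = T_in + ΔT = -171 + 196.7 = 25.7 °C

T_out = 25.7 °C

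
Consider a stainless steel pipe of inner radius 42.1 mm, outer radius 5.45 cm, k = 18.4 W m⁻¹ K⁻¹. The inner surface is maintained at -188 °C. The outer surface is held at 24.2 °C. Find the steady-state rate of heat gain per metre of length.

Q' = 95.0 kW/m

Q' = 2πk·ΔT/ln(r₂/r₁) = 2π × 18.4 × 212.2 / ln(0.0545/0.0421) = 95000 W/m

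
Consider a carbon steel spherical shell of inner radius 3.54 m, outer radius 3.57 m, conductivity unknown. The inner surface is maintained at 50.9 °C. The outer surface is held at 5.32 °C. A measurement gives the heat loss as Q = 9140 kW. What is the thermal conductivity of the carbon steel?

k = 37.9 W/m·K

ΣR = ΔT/Q = |50.9 − 5.32|/9.14×10^6 = 4.987×10^-6 K/W
(1/r₁−1/r₂)/(4πk) = 4.987×10^-6 ⇒ k = 0.002374/(4π·4.987×10^-6) = 37.9 W/m·K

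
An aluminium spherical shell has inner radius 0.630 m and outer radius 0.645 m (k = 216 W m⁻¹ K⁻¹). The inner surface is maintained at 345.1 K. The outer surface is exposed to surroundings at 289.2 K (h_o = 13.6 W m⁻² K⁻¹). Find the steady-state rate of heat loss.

Resistance network (inner→outer):
  R_aluminium = (1/0.630 − 1/0.645)/(4πk) = 0.03691/(4π·216) = 1.360×10^-5 K/W
  R_conv,out = 1/(4πr²h) = 1/(4π·0.645²·13.6) = 0.01406 K/W
ΣR = 1.360×10^-5 + 0.01406 = 0.01407 K/W
Q = ΔT/ΣR = (345.1 K − 289.2 K)/0.01407 = 3970 W

Q = 3970 W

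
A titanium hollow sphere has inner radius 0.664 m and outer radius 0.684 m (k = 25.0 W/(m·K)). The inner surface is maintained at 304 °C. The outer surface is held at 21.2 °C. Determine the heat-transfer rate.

Q = 4πk·ΔT/(1/r₁ − 1/r₂) = 4π × 25.0 × 282.8 / (1/0.664 − 1/0.684) = 2.02×10^6 W

Q = 2.02×10^6 W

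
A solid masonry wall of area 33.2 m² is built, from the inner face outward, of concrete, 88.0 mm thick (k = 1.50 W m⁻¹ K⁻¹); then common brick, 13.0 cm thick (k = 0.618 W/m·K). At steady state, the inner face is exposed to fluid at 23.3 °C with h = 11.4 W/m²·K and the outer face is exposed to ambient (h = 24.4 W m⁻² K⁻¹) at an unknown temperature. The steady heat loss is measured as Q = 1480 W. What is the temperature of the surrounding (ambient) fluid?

Sum the resistances:
  R_conv,in = 1/(hA) = 1/(11.4·33.2) = 0.002642 K/W
  R_concrete = L/(kA) = 0.0880/(1.50·33.2) = 0.001767 K/W
  R_common brick = L/(kA) = 0.130/(0.618·33.2) = 0.006336 K/W
  R_conv,out = 1/(hA) = 1/(24.4·33.2) = 0.001234 K/W
ΣR = 0.01198 K/W
ΔT = Q·ΣR = 1480 × 0.01198 = 17.73 K
Heat flows outward, so T_out = T_in − ΔT = 23.3 − 17.73 = 5.57 °C

T_out = 5.57 °C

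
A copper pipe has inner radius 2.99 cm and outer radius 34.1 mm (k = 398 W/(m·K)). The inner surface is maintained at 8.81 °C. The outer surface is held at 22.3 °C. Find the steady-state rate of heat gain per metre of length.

Q' = 257 kW/m

Q' = 2πk·ΔT/ln(r₂/r₁) = 2π × 398 × 13.49 / ln(0.0341/0.0299) = 2.57×10^5 W/m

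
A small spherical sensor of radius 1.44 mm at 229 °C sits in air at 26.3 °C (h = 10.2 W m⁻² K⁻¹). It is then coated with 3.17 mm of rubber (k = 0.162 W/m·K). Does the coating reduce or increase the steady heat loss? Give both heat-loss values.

increases: 0.0539 → 0.337 W

Critical radius for a sphere: r_cr = 2k/h = 0.0318 m = 3.18 cm.
Outer radius after coating: r₂ = 0.00144 + 0.00317 = 0.00461 m.
Since r₁ < r_cr and r₂ ≤ r_cr, the coating moves toward the maximum at r_cr — heat loss rises.
Bare: R = 1/(4πr₁²h) = 3762 K/W; Q = 202.7/3762 = 0.0539 W.
Coated: R = R_cond + R_conv = 601.7 K/W; Q = 202.7/601.7 = 0.337 W.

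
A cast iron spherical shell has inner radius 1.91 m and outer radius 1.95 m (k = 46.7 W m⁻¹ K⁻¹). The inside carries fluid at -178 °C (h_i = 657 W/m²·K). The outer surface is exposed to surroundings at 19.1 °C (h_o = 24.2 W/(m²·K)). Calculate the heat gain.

Resistance network (inner→outer):
  R_conv,in = 1/(4πr²h) = 1/(4π·1.91²·657) = 3.320×10^-5 K/W
  R_cast iron = (1/1.91 − 1/1.95)/(4πk) = 0.01074/(4π·46.7) = 1.830×10^-5 K/W
  R_conv,out = 1/(4πr²h) = 1/(4π·1.95²·24.2) = 8.648×10^-4 K/W
ΣR = 3.320×10^-5 + 1.830×10^-5 + 8.648×10^-4 = 9.163×10^-4 K/W
Q = ΔT/ΣR = (-178 °C − 19.1 °C)/9.163×10^-4 = -2.15×10^5 W
(Negative Q ⇒ heat flows inward; heat gain = 2.15×10^5 W.)

Q = 215 kW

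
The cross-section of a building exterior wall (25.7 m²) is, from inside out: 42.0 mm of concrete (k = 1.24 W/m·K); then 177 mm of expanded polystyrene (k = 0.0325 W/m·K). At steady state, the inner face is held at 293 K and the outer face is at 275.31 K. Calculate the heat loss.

Treat each layer as a resistance in series:
  R_concrete = L/(kA) = 0.0420/(1.24·25.7) = 0.001318 K/W
  R_expanded polystyrene = L/(kA) = 0.177/(0.0325·25.7) = 0.2119 K/W
ΣR = 0.001318 + 0.2119 = 0.2132 K/W
Q = ΔT/ΣR = (293 K − 275.31 K)/0.2132 = 83.0 W

Q = 83.0 W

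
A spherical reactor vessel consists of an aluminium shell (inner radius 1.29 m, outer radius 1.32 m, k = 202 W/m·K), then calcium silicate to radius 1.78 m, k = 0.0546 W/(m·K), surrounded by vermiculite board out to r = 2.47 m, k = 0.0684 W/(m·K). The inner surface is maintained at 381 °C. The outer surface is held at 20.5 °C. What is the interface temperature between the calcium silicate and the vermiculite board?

T = 161 °C

Treat each layer as a resistance in series:
  R_aluminium = (1/1.29 − 1/1.32)/(4πk) = 0.01762/(4π·202) = 6.941×10^-6 K/W
  R_calcium silicate = (1/1.32 − 1/1.78)/(4πk) = 0.1958/(4π·0.0546) = 0.2853 K/W
  R_vermiculite board = (1/1.78 − 1/2.47)/(4πk) = 0.1569/(4π·0.0684) = 0.1826 K/W
ΣR = 6.941×10^-6 + 0.2853 + 0.1826 = 0.4679 K/W
Q = ΔT/ΣR = (381 °C − 20.5 °C)/0.4679 = 770.5 W
From the inner boundary to the calcium silicate/vermiculite board interface, ΣR_partial = 0.2853 K/W.
T_interface = T_in − Q·ΣR_partial = 381 °C − (770.5)(0.2853) = 161 °C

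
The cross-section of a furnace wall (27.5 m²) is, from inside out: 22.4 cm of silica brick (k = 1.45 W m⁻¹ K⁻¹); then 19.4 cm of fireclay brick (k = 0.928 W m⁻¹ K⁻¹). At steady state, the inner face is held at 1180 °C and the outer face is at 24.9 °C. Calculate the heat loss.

Resistance network (inner→outer):
  R_silica brick = L/(kA) = 0.224/(1.45·27.5) = 0.005618 K/W
  R_fireclay brick = L/(kA) = 0.194/(0.928·27.5) = 0.007602 K/W
ΣR = 0.005618 + 0.007602 = 0.01322 K/W
Q = ΔT/ΣR = (1180 °C − 24.9 °C)/0.01322 = 87400 W

Q = 87400 W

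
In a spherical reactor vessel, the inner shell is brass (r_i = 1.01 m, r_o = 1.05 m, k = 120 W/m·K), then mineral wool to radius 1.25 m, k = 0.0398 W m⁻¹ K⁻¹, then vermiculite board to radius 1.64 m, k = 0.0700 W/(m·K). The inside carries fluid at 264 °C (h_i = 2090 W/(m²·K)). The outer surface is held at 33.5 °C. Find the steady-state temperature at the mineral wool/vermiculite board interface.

Treat each layer as a resistance in series:
  R_conv,in = 1/(4πr²h) = 1/(4π·1.01²·2090) = 3.733×10^-5 K/W
  R_brass = (1/1.01 − 1/1.05)/(4πk) = 0.03772/(4π·120) = 2.501×10^-5 K/W
  R_mineral wool = (1/1.05 − 1/1.25)/(4πk) = 0.1524/(4π·0.0398) = 0.3047 K/W
  R_vermiculite board = (1/1.25 − 1/1.64)/(4πk) = 0.1902/(4π·0.0700) = 0.2163 K/W
ΣR = 3.733×10^-5 + 2.501×10^-5 + 0.3047 + 0.2163 = 0.5211 K/W
Q = ΔT/ΣR = (264 °C − 33.5 °C)/0.5211 = 442.3 W
From the inner boundary to the mineral wool/vermiculite board interface, ΣR_partial = 0.3048 K/W.
T_interface = T_in − Q·ΣR_partial = 264 °C − (442.3)(0.3048) = 129 °C

T = 129 °C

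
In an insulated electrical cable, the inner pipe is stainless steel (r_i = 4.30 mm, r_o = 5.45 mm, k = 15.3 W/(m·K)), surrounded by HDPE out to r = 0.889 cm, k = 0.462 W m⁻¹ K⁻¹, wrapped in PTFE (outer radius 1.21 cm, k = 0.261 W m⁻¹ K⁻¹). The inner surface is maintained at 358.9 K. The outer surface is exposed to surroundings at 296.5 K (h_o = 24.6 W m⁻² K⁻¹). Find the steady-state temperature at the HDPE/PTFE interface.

T = 347.0 K

Treat each layer as a resistance in series:
  R'_stainless steel = ln(0.00545/0.00430)/(2πk) = 0.2370/(2π·15.3) = 0.002465 m·K/W
  R'_HDPE = ln(0.00889/0.00545)/(2πk) = 0.4893/(2π·0.462) = 0.1686 m·K/W
  R'_PTFE = ln(0.0121/0.00889)/(2πk) = 0.3083/(2π·0.261) = 0.1880 m·K/W
  R'_conv,out = 1/(2πr h) = 1/(2π·0.0121·24.6) = 0.5347 m·K/W
ΣR = 0.002465 + 0.1686 + 0.1880 + 0.5347 = 0.8938 m·K/W
Q' = ΔT/ΣR = (358.9 K − 296.5 K)/0.8938 = 69.81 W/m
From the inner boundary to the HDPE/PTFE interface, ΣR_partial = 0.1711 m·K/W.
T_interface = T_in − Q'·ΣR_partial = 358.9 K − (69.81)(0.1711) = 347.0 K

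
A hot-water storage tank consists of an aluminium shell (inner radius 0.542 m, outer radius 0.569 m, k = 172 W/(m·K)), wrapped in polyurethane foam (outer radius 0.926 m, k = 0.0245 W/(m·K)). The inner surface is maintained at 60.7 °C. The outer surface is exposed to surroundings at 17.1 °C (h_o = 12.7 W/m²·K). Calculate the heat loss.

Q = 19.7 W

Resistance network (inner→outer):
  R_aluminium = (1/0.542 − 1/0.569)/(4πk) = 0.08755/(4π·172) = 4.051×10^-5 K/W
  R_polyurethane foam = (1/0.569 − 1/0.926)/(4πk) = 0.6776/(4π·0.0245) = 2.201 K/W
  R_conv,out = 1/(4πr²h) = 1/(4π·0.926²·12.7) = 0.007307 K/W
ΣR = 4.051×10^-5 + 2.201 + 0.007307 = 2.208 K/W
Q = ΔT/ΣR = (60.7 °C − 17.1 °C)/2.208 = 19.7 W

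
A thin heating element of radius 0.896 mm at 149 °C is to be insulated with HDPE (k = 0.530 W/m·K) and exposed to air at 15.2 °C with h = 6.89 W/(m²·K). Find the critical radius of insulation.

r_cr = 7.69 cm

For a cylinder, r_cr = k_ins/h = 0.530/6.89 = 0.0769 m = 7.69 cm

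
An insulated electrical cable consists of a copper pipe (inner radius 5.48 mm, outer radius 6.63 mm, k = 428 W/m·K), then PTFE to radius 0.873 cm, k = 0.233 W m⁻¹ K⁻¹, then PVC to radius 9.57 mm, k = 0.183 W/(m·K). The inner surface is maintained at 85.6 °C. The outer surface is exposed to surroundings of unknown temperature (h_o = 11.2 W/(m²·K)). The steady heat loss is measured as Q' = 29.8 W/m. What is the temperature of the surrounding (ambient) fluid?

T_out = 33.4 °C

Sum the resistances:
  R'_copper = ln(0.00663/0.00548)/(2πk) = 0.1905/(2π·428) = 7.084×10^-5 m·K/W
  R'_PTFE = ln(0.00873/0.00663)/(2πk) = 0.2752/(2π·0.233) = 0.1880 m·K/W
  R'_PVC = ln(0.00957/0.00873)/(2πk) = 0.09187/(2π·0.183) = 0.07990 m·K/W
  R'_conv,out = 1/(2πr h) = 1/(2π·0.00957·11.2) = 1.485 m·K/W
ΣR = 1.753 m·K/W
ΔT = Q'·ΣR = 29.8 × 1.753 = 52.24 K
Heat flows outward, so T_out = T_in − ΔT = 85.6 − 52.24 = 33.4 °C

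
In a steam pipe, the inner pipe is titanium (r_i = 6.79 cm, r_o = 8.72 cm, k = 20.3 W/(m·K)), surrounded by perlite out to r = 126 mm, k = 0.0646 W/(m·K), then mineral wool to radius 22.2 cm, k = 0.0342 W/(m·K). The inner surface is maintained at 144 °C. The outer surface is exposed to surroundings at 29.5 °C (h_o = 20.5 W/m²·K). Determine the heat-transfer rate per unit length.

Treat each layer as a resistance in series:
  R'_titanium = ln(0.0872/0.0679)/(2πk) = 0.2502/(2π·20.3) = 0.001961 m·K/W
  R'_perlite = ln(0.126/0.0872)/(2πk) = 0.3681/(2π·0.0646) = 0.9068 m·K/W
  R'_mineral wool = ln(0.222/0.126)/(2πk) = 0.5664/(2π·0.0342) = 2.636 m·K/W
  R'_conv,out = 1/(2πr h) = 1/(2π·0.222·20.5) = 0.03497 m·K/W
ΣR = 0.001961 + 0.9068 + 2.636 + 0.03497 = 3.580 m·K/W
Q' = ΔT/ΣR = (144 °C − 29.5 °C)/3.580 = 32.0 W/m

Q' = 32.0 W/m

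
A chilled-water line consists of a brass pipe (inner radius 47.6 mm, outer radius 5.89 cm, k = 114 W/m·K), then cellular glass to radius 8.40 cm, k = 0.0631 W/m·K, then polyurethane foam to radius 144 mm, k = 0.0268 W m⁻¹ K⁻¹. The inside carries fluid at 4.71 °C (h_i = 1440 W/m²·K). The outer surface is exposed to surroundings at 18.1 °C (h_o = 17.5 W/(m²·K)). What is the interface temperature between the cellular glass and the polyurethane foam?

T = 7.60 °C

Resistance network (inner→outer):
  R'_conv,in = 1/(2πr h) = 1/(2π·0.0476·1440) = 0.002322 m·K/W
  R'_brass = ln(0.0589/0.0476)/(2πk) = 0.2130/(2π·114) = 2.974×10^-4 m·K/W
  R'_cellular glass = ln(0.0840/0.0589)/(2πk) = 0.3550/(2π·0.0631) = 0.8953 m·K/W
  R'_polyurethane foam = ln(0.144/0.0840)/(2πk) = 0.5390/(2π·0.0268) = 3.201 m·K/W
  R'_conv,out = 1/(2πr h) = 1/(2π·0.144·17.5) = 0.06316 m·K/W
ΣR = 0.002322 + 2.974×10^-4 + 0.8953 + 3.201 + 0.06316 = 4.162 m·K/W
Q' = ΔT/ΣR = (4.71 °C − 18.1 °C)/4.162 = -3.217 W/m
From the inner boundary to the cellular glass/polyurethane foam interface, ΣR_partial = 0.8979 m·K/W.
T_interface = T_in − Q'·ΣR_partial = 4.71 °C − (-3.217)(0.8979) = 7.60 °C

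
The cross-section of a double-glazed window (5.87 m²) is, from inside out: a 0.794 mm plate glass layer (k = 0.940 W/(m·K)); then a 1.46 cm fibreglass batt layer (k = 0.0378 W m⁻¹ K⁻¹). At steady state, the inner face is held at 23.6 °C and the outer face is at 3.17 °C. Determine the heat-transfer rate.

Q = 310 W

Treat each layer as a resistance in series:
  R_plate glass = L/(kA) = 7.94×10^-4/(0.940·5.87) = 1.439×10^-4 K/W
  R_fibreglass batt = L/(kA) = 0.0146/(0.0378·5.87) = 0.06580 K/W
ΣR = 1.439×10^-4 + 0.06580 = 0.06594 K/W
Q = ΔT/ΣR = (23.6 °C − 3.17 °C)/0.06594 = 310 W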